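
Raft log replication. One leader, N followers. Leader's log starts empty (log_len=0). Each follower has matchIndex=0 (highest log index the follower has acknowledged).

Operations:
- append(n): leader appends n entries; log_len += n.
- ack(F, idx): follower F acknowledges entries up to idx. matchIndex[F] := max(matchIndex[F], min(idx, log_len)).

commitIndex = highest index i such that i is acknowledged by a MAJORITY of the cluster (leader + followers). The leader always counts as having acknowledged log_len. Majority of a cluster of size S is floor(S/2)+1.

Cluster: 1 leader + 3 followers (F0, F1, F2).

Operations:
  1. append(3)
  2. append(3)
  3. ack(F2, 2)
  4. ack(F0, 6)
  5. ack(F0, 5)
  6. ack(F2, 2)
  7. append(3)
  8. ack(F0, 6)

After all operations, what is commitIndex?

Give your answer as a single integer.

Op 1: append 3 -> log_len=3
Op 2: append 3 -> log_len=6
Op 3: F2 acks idx 2 -> match: F0=0 F1=0 F2=2; commitIndex=0
Op 4: F0 acks idx 6 -> match: F0=6 F1=0 F2=2; commitIndex=2
Op 5: F0 acks idx 5 -> match: F0=6 F1=0 F2=2; commitIndex=2
Op 6: F2 acks idx 2 -> match: F0=6 F1=0 F2=2; commitIndex=2
Op 7: append 3 -> log_len=9
Op 8: F0 acks idx 6 -> match: F0=6 F1=0 F2=2; commitIndex=2

Answer: 2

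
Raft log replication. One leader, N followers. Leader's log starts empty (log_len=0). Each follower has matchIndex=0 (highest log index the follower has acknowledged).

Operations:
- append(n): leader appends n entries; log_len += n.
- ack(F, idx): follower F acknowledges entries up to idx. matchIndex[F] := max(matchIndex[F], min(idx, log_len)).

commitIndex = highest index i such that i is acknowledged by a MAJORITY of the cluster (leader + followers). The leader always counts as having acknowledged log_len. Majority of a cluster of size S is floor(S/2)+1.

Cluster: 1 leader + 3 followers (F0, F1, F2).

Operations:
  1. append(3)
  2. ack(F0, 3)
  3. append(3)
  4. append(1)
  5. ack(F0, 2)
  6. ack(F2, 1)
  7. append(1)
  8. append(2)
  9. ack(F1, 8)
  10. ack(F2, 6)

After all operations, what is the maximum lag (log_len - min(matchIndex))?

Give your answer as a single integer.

Op 1: append 3 -> log_len=3
Op 2: F0 acks idx 3 -> match: F0=3 F1=0 F2=0; commitIndex=0
Op 3: append 3 -> log_len=6
Op 4: append 1 -> log_len=7
Op 5: F0 acks idx 2 -> match: F0=3 F1=0 F2=0; commitIndex=0
Op 6: F2 acks idx 1 -> match: F0=3 F1=0 F2=1; commitIndex=1
Op 7: append 1 -> log_len=8
Op 8: append 2 -> log_len=10
Op 9: F1 acks idx 8 -> match: F0=3 F1=8 F2=1; commitIndex=3
Op 10: F2 acks idx 6 -> match: F0=3 F1=8 F2=6; commitIndex=6

Answer: 7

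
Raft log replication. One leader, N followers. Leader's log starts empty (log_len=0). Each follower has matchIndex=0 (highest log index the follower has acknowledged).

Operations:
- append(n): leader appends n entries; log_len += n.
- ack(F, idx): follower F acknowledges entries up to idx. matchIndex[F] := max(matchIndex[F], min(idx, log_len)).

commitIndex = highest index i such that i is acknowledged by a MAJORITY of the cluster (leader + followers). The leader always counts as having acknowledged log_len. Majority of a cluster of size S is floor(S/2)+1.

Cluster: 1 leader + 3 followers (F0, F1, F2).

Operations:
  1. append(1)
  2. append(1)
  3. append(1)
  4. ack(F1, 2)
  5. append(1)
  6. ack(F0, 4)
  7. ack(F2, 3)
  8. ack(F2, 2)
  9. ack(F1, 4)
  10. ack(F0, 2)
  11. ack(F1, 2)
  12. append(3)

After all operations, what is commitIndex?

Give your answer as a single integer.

Op 1: append 1 -> log_len=1
Op 2: append 1 -> log_len=2
Op 3: append 1 -> log_len=3
Op 4: F1 acks idx 2 -> match: F0=0 F1=2 F2=0; commitIndex=0
Op 5: append 1 -> log_len=4
Op 6: F0 acks idx 4 -> match: F0=4 F1=2 F2=0; commitIndex=2
Op 7: F2 acks idx 3 -> match: F0=4 F1=2 F2=3; commitIndex=3
Op 8: F2 acks idx 2 -> match: F0=4 F1=2 F2=3; commitIndex=3
Op 9: F1 acks idx 4 -> match: F0=4 F1=4 F2=3; commitIndex=4
Op 10: F0 acks idx 2 -> match: F0=4 F1=4 F2=3; commitIndex=4
Op 11: F1 acks idx 2 -> match: F0=4 F1=4 F2=3; commitIndex=4
Op 12: append 3 -> log_len=7

Answer: 4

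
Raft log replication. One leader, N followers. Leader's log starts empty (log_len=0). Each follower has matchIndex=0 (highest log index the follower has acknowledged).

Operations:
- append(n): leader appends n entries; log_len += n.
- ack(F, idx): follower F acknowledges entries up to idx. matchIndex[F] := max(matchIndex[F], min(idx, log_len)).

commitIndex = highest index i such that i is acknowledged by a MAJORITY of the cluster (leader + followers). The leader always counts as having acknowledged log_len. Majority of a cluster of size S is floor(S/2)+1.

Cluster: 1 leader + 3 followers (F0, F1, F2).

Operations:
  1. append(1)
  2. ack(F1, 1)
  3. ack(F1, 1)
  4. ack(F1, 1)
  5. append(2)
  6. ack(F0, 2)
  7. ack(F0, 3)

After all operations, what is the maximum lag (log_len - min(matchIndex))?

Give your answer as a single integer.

Op 1: append 1 -> log_len=1
Op 2: F1 acks idx 1 -> match: F0=0 F1=1 F2=0; commitIndex=0
Op 3: F1 acks idx 1 -> match: F0=0 F1=1 F2=0; commitIndex=0
Op 4: F1 acks idx 1 -> match: F0=0 F1=1 F2=0; commitIndex=0
Op 5: append 2 -> log_len=3
Op 6: F0 acks idx 2 -> match: F0=2 F1=1 F2=0; commitIndex=1
Op 7: F0 acks idx 3 -> match: F0=3 F1=1 F2=0; commitIndex=1

Answer: 3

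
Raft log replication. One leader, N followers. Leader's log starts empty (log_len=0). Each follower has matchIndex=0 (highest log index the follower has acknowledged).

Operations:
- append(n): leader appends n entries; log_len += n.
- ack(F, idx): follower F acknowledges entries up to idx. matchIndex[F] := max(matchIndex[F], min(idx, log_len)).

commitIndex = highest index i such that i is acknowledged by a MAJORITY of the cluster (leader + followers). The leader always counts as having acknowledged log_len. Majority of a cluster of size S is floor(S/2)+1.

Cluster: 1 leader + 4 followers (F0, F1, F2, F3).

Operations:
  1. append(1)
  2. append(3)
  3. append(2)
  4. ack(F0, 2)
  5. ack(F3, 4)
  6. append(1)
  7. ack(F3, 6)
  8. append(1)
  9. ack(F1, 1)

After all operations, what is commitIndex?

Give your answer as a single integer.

Op 1: append 1 -> log_len=1
Op 2: append 3 -> log_len=4
Op 3: append 2 -> log_len=6
Op 4: F0 acks idx 2 -> match: F0=2 F1=0 F2=0 F3=0; commitIndex=0
Op 5: F3 acks idx 4 -> match: F0=2 F1=0 F2=0 F3=4; commitIndex=2
Op 6: append 1 -> log_len=7
Op 7: F3 acks idx 6 -> match: F0=2 F1=0 F2=0 F3=6; commitIndex=2
Op 8: append 1 -> log_len=8
Op 9: F1 acks idx 1 -> match: F0=2 F1=1 F2=0 F3=6; commitIndex=2

Answer: 2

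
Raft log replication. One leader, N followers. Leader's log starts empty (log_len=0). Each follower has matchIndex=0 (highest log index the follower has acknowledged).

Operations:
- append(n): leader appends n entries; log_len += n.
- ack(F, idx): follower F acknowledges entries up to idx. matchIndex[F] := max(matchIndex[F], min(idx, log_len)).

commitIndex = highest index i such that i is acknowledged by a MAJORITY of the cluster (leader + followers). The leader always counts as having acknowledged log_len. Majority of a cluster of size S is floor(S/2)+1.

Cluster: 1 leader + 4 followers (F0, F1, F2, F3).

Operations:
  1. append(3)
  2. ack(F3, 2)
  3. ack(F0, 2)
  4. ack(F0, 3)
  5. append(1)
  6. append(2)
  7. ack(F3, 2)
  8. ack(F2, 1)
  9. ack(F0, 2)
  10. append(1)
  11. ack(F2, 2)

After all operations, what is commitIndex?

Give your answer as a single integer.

Answer: 2

Derivation:
Op 1: append 3 -> log_len=3
Op 2: F3 acks idx 2 -> match: F0=0 F1=0 F2=0 F3=2; commitIndex=0
Op 3: F0 acks idx 2 -> match: F0=2 F1=0 F2=0 F3=2; commitIndex=2
Op 4: F0 acks idx 3 -> match: F0=3 F1=0 F2=0 F3=2; commitIndex=2
Op 5: append 1 -> log_len=4
Op 6: append 2 -> log_len=6
Op 7: F3 acks idx 2 -> match: F0=3 F1=0 F2=0 F3=2; commitIndex=2
Op 8: F2 acks idx 1 -> match: F0=3 F1=0 F2=1 F3=2; commitIndex=2
Op 9: F0 acks idx 2 -> match: F0=3 F1=0 F2=1 F3=2; commitIndex=2
Op 10: append 1 -> log_len=7
Op 11: F2 acks idx 2 -> match: F0=3 F1=0 F2=2 F3=2; commitIndex=2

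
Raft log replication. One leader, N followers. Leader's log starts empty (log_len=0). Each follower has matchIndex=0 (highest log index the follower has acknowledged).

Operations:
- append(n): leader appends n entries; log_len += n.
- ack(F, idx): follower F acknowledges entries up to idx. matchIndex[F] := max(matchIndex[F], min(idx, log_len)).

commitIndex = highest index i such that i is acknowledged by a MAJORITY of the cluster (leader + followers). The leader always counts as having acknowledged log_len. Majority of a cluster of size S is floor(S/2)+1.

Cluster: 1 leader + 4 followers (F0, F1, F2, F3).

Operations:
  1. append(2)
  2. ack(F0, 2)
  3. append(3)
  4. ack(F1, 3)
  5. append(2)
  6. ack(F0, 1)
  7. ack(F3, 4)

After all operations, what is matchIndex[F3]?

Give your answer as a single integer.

Op 1: append 2 -> log_len=2
Op 2: F0 acks idx 2 -> match: F0=2 F1=0 F2=0 F3=0; commitIndex=0
Op 3: append 3 -> log_len=5
Op 4: F1 acks idx 3 -> match: F0=2 F1=3 F2=0 F3=0; commitIndex=2
Op 5: append 2 -> log_len=7
Op 6: F0 acks idx 1 -> match: F0=2 F1=3 F2=0 F3=0; commitIndex=2
Op 7: F3 acks idx 4 -> match: F0=2 F1=3 F2=0 F3=4; commitIndex=3

Answer: 4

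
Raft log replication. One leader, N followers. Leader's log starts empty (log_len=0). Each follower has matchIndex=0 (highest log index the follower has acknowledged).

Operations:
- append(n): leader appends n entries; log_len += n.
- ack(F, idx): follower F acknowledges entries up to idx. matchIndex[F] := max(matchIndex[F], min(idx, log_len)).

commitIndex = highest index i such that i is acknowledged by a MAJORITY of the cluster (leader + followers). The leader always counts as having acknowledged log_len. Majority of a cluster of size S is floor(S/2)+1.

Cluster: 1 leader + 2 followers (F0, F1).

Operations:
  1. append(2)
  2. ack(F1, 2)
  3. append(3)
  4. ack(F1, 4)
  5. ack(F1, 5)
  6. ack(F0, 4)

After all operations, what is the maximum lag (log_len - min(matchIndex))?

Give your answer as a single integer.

Op 1: append 2 -> log_len=2
Op 2: F1 acks idx 2 -> match: F0=0 F1=2; commitIndex=2
Op 3: append 3 -> log_len=5
Op 4: F1 acks idx 4 -> match: F0=0 F1=4; commitIndex=4
Op 5: F1 acks idx 5 -> match: F0=0 F1=5; commitIndex=5
Op 6: F0 acks idx 4 -> match: F0=4 F1=5; commitIndex=5

Answer: 1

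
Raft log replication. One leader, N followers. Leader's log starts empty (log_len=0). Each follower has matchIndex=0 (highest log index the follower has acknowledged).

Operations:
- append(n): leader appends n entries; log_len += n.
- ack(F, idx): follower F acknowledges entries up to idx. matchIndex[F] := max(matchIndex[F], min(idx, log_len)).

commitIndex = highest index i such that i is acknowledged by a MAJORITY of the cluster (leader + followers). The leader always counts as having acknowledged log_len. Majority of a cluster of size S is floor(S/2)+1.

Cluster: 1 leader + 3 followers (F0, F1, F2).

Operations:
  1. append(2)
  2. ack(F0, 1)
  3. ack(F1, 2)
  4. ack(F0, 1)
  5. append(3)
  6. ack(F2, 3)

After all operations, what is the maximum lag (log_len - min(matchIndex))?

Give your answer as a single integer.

Answer: 4

Derivation:
Op 1: append 2 -> log_len=2
Op 2: F0 acks idx 1 -> match: F0=1 F1=0 F2=0; commitIndex=0
Op 3: F1 acks idx 2 -> match: F0=1 F1=2 F2=0; commitIndex=1
Op 4: F0 acks idx 1 -> match: F0=1 F1=2 F2=0; commitIndex=1
Op 5: append 3 -> log_len=5
Op 6: F2 acks idx 3 -> match: F0=1 F1=2 F2=3; commitIndex=2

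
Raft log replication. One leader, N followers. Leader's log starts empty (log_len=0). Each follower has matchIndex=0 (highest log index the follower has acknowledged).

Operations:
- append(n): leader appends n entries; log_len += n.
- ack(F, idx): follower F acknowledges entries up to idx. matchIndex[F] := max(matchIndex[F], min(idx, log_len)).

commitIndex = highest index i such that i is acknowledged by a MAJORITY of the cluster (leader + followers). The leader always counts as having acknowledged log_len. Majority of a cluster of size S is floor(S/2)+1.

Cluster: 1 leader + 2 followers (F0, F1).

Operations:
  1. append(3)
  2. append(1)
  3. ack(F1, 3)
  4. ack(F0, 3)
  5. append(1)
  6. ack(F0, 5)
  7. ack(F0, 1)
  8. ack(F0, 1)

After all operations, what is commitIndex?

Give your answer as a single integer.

Op 1: append 3 -> log_len=3
Op 2: append 1 -> log_len=4
Op 3: F1 acks idx 3 -> match: F0=0 F1=3; commitIndex=3
Op 4: F0 acks idx 3 -> match: F0=3 F1=3; commitIndex=3
Op 5: append 1 -> log_len=5
Op 6: F0 acks idx 5 -> match: F0=5 F1=3; commitIndex=5
Op 7: F0 acks idx 1 -> match: F0=5 F1=3; commitIndex=5
Op 8: F0 acks idx 1 -> match: F0=5 F1=3; commitIndex=5

Answer: 5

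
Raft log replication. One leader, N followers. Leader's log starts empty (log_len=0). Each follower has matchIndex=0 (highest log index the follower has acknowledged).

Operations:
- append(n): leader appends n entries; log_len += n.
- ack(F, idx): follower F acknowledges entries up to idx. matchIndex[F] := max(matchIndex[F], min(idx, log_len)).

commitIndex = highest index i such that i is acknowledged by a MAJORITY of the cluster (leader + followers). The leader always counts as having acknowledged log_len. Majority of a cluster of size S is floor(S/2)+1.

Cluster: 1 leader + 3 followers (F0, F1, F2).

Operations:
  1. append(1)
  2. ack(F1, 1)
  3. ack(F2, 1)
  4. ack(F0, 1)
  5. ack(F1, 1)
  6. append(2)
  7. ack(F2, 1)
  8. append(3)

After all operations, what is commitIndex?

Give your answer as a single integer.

Op 1: append 1 -> log_len=1
Op 2: F1 acks idx 1 -> match: F0=0 F1=1 F2=0; commitIndex=0
Op 3: F2 acks idx 1 -> match: F0=0 F1=1 F2=1; commitIndex=1
Op 4: F0 acks idx 1 -> match: F0=1 F1=1 F2=1; commitIndex=1
Op 5: F1 acks idx 1 -> match: F0=1 F1=1 F2=1; commitIndex=1
Op 6: append 2 -> log_len=3
Op 7: F2 acks idx 1 -> match: F0=1 F1=1 F2=1; commitIndex=1
Op 8: append 3 -> log_len=6

Answer: 1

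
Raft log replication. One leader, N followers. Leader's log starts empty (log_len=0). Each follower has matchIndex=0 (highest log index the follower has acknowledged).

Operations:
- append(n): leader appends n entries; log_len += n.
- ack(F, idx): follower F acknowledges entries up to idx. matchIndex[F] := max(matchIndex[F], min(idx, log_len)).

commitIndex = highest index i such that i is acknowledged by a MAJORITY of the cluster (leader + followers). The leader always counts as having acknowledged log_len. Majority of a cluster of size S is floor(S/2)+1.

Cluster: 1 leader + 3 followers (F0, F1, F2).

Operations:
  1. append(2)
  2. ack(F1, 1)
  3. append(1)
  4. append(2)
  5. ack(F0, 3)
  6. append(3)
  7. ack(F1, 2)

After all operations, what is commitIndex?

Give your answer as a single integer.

Op 1: append 2 -> log_len=2
Op 2: F1 acks idx 1 -> match: F0=0 F1=1 F2=0; commitIndex=0
Op 3: append 1 -> log_len=3
Op 4: append 2 -> log_len=5
Op 5: F0 acks idx 3 -> match: F0=3 F1=1 F2=0; commitIndex=1
Op 6: append 3 -> log_len=8
Op 7: F1 acks idx 2 -> match: F0=3 F1=2 F2=0; commitIndex=2

Answer: 2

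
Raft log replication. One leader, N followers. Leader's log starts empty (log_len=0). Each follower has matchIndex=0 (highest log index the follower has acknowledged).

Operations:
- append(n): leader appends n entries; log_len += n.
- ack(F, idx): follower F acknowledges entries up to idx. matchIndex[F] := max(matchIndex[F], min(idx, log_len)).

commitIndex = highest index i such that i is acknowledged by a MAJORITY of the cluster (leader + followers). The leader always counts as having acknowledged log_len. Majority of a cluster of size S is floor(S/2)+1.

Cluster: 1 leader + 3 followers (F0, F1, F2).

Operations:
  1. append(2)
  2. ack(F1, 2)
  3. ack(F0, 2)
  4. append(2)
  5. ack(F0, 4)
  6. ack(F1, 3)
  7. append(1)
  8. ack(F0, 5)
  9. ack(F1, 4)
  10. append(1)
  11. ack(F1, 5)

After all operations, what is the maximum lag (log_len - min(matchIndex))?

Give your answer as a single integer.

Op 1: append 2 -> log_len=2
Op 2: F1 acks idx 2 -> match: F0=0 F1=2 F2=0; commitIndex=0
Op 3: F0 acks idx 2 -> match: F0=2 F1=2 F2=0; commitIndex=2
Op 4: append 2 -> log_len=4
Op 5: F0 acks idx 4 -> match: F0=4 F1=2 F2=0; commitIndex=2
Op 6: F1 acks idx 3 -> match: F0=4 F1=3 F2=0; commitIndex=3
Op 7: append 1 -> log_len=5
Op 8: F0 acks idx 5 -> match: F0=5 F1=3 F2=0; commitIndex=3
Op 9: F1 acks idx 4 -> match: F0=5 F1=4 F2=0; commitIndex=4
Op 10: append 1 -> log_len=6
Op 11: F1 acks idx 5 -> match: F0=5 F1=5 F2=0; commitIndex=5

Answer: 6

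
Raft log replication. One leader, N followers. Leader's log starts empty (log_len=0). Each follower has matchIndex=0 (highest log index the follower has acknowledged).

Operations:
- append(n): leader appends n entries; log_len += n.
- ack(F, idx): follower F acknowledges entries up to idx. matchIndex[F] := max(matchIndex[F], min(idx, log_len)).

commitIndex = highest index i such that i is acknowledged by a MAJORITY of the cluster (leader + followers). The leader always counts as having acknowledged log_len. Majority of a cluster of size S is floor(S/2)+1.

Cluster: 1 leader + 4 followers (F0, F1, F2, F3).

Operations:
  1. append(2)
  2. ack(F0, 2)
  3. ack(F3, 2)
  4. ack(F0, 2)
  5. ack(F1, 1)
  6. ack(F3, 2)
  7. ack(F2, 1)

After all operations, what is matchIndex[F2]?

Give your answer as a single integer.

Answer: 1

Derivation:
Op 1: append 2 -> log_len=2
Op 2: F0 acks idx 2 -> match: F0=2 F1=0 F2=0 F3=0; commitIndex=0
Op 3: F3 acks idx 2 -> match: F0=2 F1=0 F2=0 F3=2; commitIndex=2
Op 4: F0 acks idx 2 -> match: F0=2 F1=0 F2=0 F3=2; commitIndex=2
Op 5: F1 acks idx 1 -> match: F0=2 F1=1 F2=0 F3=2; commitIndex=2
Op 6: F3 acks idx 2 -> match: F0=2 F1=1 F2=0 F3=2; commitIndex=2
Op 7: F2 acks idx 1 -> match: F0=2 F1=1 F2=1 F3=2; commitIndex=2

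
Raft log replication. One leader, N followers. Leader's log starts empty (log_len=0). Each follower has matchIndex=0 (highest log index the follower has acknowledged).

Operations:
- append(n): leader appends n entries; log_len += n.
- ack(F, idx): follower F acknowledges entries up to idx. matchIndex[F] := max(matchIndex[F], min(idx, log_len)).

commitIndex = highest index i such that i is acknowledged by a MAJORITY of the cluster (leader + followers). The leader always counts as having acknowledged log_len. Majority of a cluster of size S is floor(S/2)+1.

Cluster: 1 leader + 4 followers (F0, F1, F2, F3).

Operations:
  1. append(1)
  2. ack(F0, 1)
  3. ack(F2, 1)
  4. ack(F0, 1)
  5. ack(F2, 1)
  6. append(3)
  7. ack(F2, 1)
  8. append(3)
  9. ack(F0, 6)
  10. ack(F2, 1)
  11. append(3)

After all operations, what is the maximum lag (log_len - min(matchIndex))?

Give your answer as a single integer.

Answer: 10

Derivation:
Op 1: append 1 -> log_len=1
Op 2: F0 acks idx 1 -> match: F0=1 F1=0 F2=0 F3=0; commitIndex=0
Op 3: F2 acks idx 1 -> match: F0=1 F1=0 F2=1 F3=0; commitIndex=1
Op 4: F0 acks idx 1 -> match: F0=1 F1=0 F2=1 F3=0; commitIndex=1
Op 5: F2 acks idx 1 -> match: F0=1 F1=0 F2=1 F3=0; commitIndex=1
Op 6: append 3 -> log_len=4
Op 7: F2 acks idx 1 -> match: F0=1 F1=0 F2=1 F3=0; commitIndex=1
Op 8: append 3 -> log_len=7
Op 9: F0 acks idx 6 -> match: F0=6 F1=0 F2=1 F3=0; commitIndex=1
Op 10: F2 acks idx 1 -> match: F0=6 F1=0 F2=1 F3=0; commitIndex=1
Op 11: append 3 -> log_len=10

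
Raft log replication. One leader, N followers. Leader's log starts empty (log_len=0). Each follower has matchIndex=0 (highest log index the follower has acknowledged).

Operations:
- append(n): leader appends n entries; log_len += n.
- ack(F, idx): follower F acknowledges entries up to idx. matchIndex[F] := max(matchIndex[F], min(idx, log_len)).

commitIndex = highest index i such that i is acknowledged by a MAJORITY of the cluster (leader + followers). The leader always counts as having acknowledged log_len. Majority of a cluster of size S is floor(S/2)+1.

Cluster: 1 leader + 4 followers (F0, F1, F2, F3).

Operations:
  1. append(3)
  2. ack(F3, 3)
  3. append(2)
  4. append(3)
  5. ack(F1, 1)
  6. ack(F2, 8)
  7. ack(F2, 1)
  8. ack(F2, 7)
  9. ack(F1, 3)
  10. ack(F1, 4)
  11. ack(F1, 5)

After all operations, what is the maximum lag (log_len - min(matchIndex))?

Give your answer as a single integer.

Op 1: append 3 -> log_len=3
Op 2: F3 acks idx 3 -> match: F0=0 F1=0 F2=0 F3=3; commitIndex=0
Op 3: append 2 -> log_len=5
Op 4: append 3 -> log_len=8
Op 5: F1 acks idx 1 -> match: F0=0 F1=1 F2=0 F3=3; commitIndex=1
Op 6: F2 acks idx 8 -> match: F0=0 F1=1 F2=8 F3=3; commitIndex=3
Op 7: F2 acks idx 1 -> match: F0=0 F1=1 F2=8 F3=3; commitIndex=3
Op 8: F2 acks idx 7 -> match: F0=0 F1=1 F2=8 F3=3; commitIndex=3
Op 9: F1 acks idx 3 -> match: F0=0 F1=3 F2=8 F3=3; commitIndex=3
Op 10: F1 acks idx 4 -> match: F0=0 F1=4 F2=8 F3=3; commitIndex=4
Op 11: F1 acks idx 5 -> match: F0=0 F1=5 F2=8 F3=3; commitIndex=5

Answer: 8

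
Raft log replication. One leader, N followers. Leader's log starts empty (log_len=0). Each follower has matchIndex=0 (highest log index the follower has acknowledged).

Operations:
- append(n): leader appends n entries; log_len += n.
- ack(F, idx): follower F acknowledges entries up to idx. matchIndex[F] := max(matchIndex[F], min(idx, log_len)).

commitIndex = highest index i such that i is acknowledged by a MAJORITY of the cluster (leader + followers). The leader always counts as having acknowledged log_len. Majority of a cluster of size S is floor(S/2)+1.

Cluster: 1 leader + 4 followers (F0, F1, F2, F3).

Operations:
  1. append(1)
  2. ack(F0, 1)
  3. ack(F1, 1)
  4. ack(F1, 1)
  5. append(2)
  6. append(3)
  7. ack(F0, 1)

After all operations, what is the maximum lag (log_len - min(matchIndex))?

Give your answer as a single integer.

Answer: 6

Derivation:
Op 1: append 1 -> log_len=1
Op 2: F0 acks idx 1 -> match: F0=1 F1=0 F2=0 F3=0; commitIndex=0
Op 3: F1 acks idx 1 -> match: F0=1 F1=1 F2=0 F3=0; commitIndex=1
Op 4: F1 acks idx 1 -> match: F0=1 F1=1 F2=0 F3=0; commitIndex=1
Op 5: append 2 -> log_len=3
Op 6: append 3 -> log_len=6
Op 7: F0 acks idx 1 -> match: F0=1 F1=1 F2=0 F3=0; commitIndex=1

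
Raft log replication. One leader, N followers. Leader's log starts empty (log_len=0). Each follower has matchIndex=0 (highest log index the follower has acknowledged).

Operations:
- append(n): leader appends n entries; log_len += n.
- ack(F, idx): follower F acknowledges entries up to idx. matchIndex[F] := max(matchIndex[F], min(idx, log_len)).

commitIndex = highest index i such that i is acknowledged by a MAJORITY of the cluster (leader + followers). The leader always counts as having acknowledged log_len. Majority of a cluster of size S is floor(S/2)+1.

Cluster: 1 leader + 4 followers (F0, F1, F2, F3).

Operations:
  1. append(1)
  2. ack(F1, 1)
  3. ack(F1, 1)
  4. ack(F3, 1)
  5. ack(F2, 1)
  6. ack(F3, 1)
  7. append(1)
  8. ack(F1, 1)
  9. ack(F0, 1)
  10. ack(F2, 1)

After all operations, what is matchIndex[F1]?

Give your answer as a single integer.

Op 1: append 1 -> log_len=1
Op 2: F1 acks idx 1 -> match: F0=0 F1=1 F2=0 F3=0; commitIndex=0
Op 3: F1 acks idx 1 -> match: F0=0 F1=1 F2=0 F3=0; commitIndex=0
Op 4: F3 acks idx 1 -> match: F0=0 F1=1 F2=0 F3=1; commitIndex=1
Op 5: F2 acks idx 1 -> match: F0=0 F1=1 F2=1 F3=1; commitIndex=1
Op 6: F3 acks idx 1 -> match: F0=0 F1=1 F2=1 F3=1; commitIndex=1
Op 7: append 1 -> log_len=2
Op 8: F1 acks idx 1 -> match: F0=0 F1=1 F2=1 F3=1; commitIndex=1
Op 9: F0 acks idx 1 -> match: F0=1 F1=1 F2=1 F3=1; commitIndex=1
Op 10: F2 acks idx 1 -> match: F0=1 F1=1 F2=1 F3=1; commitIndex=1

Answer: 1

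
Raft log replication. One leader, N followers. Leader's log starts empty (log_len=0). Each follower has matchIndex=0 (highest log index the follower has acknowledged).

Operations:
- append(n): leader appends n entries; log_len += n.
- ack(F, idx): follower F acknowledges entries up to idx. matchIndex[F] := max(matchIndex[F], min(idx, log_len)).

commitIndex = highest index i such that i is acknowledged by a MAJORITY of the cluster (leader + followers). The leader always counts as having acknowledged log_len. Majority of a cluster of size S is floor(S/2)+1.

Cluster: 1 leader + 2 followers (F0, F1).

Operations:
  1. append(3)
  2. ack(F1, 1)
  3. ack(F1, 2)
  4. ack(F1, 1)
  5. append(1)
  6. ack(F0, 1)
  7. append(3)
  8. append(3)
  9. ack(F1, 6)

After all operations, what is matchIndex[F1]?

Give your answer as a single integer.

Op 1: append 3 -> log_len=3
Op 2: F1 acks idx 1 -> match: F0=0 F1=1; commitIndex=1
Op 3: F1 acks idx 2 -> match: F0=0 F1=2; commitIndex=2
Op 4: F1 acks idx 1 -> match: F0=0 F1=2; commitIndex=2
Op 5: append 1 -> log_len=4
Op 6: F0 acks idx 1 -> match: F0=1 F1=2; commitIndex=2
Op 7: append 3 -> log_len=7
Op 8: append 3 -> log_len=10
Op 9: F1 acks idx 6 -> match: F0=1 F1=6; commitIndex=6

Answer: 6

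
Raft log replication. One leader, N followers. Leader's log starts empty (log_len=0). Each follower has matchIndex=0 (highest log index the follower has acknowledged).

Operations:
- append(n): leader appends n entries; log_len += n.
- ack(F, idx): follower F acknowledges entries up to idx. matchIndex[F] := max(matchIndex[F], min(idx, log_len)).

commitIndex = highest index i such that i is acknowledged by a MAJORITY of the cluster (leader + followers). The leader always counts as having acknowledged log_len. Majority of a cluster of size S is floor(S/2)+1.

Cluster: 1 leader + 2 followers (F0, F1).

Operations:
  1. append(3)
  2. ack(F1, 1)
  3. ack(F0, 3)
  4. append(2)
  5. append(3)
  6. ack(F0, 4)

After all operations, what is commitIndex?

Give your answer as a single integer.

Op 1: append 3 -> log_len=3
Op 2: F1 acks idx 1 -> match: F0=0 F1=1; commitIndex=1
Op 3: F0 acks idx 3 -> match: F0=3 F1=1; commitIndex=3
Op 4: append 2 -> log_len=5
Op 5: append 3 -> log_len=8
Op 6: F0 acks idx 4 -> match: F0=4 F1=1; commitIndex=4

Answer: 4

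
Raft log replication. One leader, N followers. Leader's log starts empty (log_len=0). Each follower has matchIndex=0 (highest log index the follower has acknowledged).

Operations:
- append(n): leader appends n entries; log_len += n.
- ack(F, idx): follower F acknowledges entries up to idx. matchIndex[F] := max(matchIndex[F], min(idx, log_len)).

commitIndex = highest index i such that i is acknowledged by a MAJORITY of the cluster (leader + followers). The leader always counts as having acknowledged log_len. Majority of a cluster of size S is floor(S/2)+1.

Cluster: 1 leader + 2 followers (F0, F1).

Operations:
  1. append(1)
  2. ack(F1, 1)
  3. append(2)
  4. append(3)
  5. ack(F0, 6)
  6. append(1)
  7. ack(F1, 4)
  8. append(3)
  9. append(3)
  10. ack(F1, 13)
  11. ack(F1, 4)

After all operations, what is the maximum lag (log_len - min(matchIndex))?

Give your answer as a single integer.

Op 1: append 1 -> log_len=1
Op 2: F1 acks idx 1 -> match: F0=0 F1=1; commitIndex=1
Op 3: append 2 -> log_len=3
Op 4: append 3 -> log_len=6
Op 5: F0 acks idx 6 -> match: F0=6 F1=1; commitIndex=6
Op 6: append 1 -> log_len=7
Op 7: F1 acks idx 4 -> match: F0=6 F1=4; commitIndex=6
Op 8: append 3 -> log_len=10
Op 9: append 3 -> log_len=13
Op 10: F1 acks idx 13 -> match: F0=6 F1=13; commitIndex=13
Op 11: F1 acks idx 4 -> match: F0=6 F1=13; commitIndex=13

Answer: 7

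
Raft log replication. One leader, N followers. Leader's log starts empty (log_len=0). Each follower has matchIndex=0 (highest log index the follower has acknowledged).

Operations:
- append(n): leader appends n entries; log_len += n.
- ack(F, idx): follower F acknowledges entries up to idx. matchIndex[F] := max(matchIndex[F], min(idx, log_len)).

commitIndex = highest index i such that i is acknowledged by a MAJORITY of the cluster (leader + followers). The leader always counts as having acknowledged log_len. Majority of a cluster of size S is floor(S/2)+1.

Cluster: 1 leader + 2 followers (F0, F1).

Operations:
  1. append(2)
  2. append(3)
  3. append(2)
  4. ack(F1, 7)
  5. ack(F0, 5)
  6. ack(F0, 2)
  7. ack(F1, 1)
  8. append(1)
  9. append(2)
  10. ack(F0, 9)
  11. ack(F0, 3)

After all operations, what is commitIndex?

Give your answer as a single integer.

Op 1: append 2 -> log_len=2
Op 2: append 3 -> log_len=5
Op 3: append 2 -> log_len=7
Op 4: F1 acks idx 7 -> match: F0=0 F1=7; commitIndex=7
Op 5: F0 acks idx 5 -> match: F0=5 F1=7; commitIndex=7
Op 6: F0 acks idx 2 -> match: F0=5 F1=7; commitIndex=7
Op 7: F1 acks idx 1 -> match: F0=5 F1=7; commitIndex=7
Op 8: append 1 -> log_len=8
Op 9: append 2 -> log_len=10
Op 10: F0 acks idx 9 -> match: F0=9 F1=7; commitIndex=9
Op 11: F0 acks idx 3 -> match: F0=9 F1=7; commitIndex=9

Answer: 9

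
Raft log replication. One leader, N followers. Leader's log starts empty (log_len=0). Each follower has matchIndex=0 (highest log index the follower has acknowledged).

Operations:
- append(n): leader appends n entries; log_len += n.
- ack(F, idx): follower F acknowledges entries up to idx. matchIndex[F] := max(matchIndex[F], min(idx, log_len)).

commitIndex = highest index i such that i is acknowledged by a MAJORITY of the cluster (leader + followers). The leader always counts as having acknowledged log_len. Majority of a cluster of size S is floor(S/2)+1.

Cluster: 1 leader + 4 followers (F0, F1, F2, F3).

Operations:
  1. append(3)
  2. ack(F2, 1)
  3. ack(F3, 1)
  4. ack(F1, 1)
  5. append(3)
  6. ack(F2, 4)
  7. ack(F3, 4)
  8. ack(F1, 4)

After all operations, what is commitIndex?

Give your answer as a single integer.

Op 1: append 3 -> log_len=3
Op 2: F2 acks idx 1 -> match: F0=0 F1=0 F2=1 F3=0; commitIndex=0
Op 3: F3 acks idx 1 -> match: F0=0 F1=0 F2=1 F3=1; commitIndex=1
Op 4: F1 acks idx 1 -> match: F0=0 F1=1 F2=1 F3=1; commitIndex=1
Op 5: append 3 -> log_len=6
Op 6: F2 acks idx 4 -> match: F0=0 F1=1 F2=4 F3=1; commitIndex=1
Op 7: F3 acks idx 4 -> match: F0=0 F1=1 F2=4 F3=4; commitIndex=4
Op 8: F1 acks idx 4 -> match: F0=0 F1=4 F2=4 F3=4; commitIndex=4

Answer: 4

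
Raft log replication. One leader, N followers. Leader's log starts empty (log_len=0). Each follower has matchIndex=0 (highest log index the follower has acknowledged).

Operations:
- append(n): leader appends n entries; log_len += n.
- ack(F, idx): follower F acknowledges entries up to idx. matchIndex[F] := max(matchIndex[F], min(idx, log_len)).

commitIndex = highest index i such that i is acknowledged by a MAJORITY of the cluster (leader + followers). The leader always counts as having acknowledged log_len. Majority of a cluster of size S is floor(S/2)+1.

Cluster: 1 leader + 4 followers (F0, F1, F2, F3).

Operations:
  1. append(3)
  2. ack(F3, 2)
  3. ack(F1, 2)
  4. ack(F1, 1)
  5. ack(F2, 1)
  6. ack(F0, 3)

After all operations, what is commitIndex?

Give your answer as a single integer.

Op 1: append 3 -> log_len=3
Op 2: F3 acks idx 2 -> match: F0=0 F1=0 F2=0 F3=2; commitIndex=0
Op 3: F1 acks idx 2 -> match: F0=0 F1=2 F2=0 F3=2; commitIndex=2
Op 4: F1 acks idx 1 -> match: F0=0 F1=2 F2=0 F3=2; commitIndex=2
Op 5: F2 acks idx 1 -> match: F0=0 F1=2 F2=1 F3=2; commitIndex=2
Op 6: F0 acks idx 3 -> match: F0=3 F1=2 F2=1 F3=2; commitIndex=2

Answer: 2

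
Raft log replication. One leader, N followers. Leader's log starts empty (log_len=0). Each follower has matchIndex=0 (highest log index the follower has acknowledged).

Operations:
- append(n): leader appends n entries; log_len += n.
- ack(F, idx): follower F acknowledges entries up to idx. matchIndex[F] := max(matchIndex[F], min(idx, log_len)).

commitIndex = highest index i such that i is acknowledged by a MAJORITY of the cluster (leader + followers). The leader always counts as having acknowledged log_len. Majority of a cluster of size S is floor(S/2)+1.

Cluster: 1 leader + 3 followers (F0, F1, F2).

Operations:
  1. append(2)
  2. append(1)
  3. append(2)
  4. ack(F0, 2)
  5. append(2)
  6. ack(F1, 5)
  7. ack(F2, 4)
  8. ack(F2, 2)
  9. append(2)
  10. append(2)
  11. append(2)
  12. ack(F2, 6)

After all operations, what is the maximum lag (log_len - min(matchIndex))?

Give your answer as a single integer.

Answer: 11

Derivation:
Op 1: append 2 -> log_len=2
Op 2: append 1 -> log_len=3
Op 3: append 2 -> log_len=5
Op 4: F0 acks idx 2 -> match: F0=2 F1=0 F2=0; commitIndex=0
Op 5: append 2 -> log_len=7
Op 6: F1 acks idx 5 -> match: F0=2 F1=5 F2=0; commitIndex=2
Op 7: F2 acks idx 4 -> match: F0=2 F1=5 F2=4; commitIndex=4
Op 8: F2 acks idx 2 -> match: F0=2 F1=5 F2=4; commitIndex=4
Op 9: append 2 -> log_len=9
Op 10: append 2 -> log_len=11
Op 11: append 2 -> log_len=13
Op 12: F2 acks idx 6 -> match: F0=2 F1=5 F2=6; commitIndex=5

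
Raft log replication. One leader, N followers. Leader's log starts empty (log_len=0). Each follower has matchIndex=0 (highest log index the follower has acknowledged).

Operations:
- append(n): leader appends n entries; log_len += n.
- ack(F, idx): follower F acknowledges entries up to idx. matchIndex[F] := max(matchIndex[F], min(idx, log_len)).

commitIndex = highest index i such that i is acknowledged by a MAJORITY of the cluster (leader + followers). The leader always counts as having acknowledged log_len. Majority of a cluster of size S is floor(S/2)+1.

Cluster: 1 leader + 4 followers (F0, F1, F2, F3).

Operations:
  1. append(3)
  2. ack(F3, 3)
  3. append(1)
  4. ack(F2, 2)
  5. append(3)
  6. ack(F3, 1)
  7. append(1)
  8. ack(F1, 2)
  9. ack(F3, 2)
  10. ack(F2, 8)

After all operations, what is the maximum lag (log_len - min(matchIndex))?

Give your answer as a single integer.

Answer: 8

Derivation:
Op 1: append 3 -> log_len=3
Op 2: F3 acks idx 3 -> match: F0=0 F1=0 F2=0 F3=3; commitIndex=0
Op 3: append 1 -> log_len=4
Op 4: F2 acks idx 2 -> match: F0=0 F1=0 F2=2 F3=3; commitIndex=2
Op 5: append 3 -> log_len=7
Op 6: F3 acks idx 1 -> match: F0=0 F1=0 F2=2 F3=3; commitIndex=2
Op 7: append 1 -> log_len=8
Op 8: F1 acks idx 2 -> match: F0=0 F1=2 F2=2 F3=3; commitIndex=2
Op 9: F3 acks idx 2 -> match: F0=0 F1=2 F2=2 F3=3; commitIndex=2
Op 10: F2 acks idx 8 -> match: F0=0 F1=2 F2=8 F3=3; commitIndex=3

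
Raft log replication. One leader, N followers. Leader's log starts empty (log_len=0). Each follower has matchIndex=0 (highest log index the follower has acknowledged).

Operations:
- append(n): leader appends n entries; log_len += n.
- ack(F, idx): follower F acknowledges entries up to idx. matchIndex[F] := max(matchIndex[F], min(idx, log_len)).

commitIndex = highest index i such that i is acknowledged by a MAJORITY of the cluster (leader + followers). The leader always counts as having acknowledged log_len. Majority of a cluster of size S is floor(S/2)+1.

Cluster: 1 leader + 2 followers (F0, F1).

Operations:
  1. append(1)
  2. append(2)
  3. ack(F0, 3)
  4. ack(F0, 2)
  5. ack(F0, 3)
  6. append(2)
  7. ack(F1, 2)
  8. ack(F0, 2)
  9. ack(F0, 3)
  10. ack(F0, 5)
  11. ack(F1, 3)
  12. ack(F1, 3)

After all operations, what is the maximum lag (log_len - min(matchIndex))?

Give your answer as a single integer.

Op 1: append 1 -> log_len=1
Op 2: append 2 -> log_len=3
Op 3: F0 acks idx 3 -> match: F0=3 F1=0; commitIndex=3
Op 4: F0 acks idx 2 -> match: F0=3 F1=0; commitIndex=3
Op 5: F0 acks idx 3 -> match: F0=3 F1=0; commitIndex=3
Op 6: append 2 -> log_len=5
Op 7: F1 acks idx 2 -> match: F0=3 F1=2; commitIndex=3
Op 8: F0 acks idx 2 -> match: F0=3 F1=2; commitIndex=3
Op 9: F0 acks idx 3 -> match: F0=3 F1=2; commitIndex=3
Op 10: F0 acks idx 5 -> match: F0=5 F1=2; commitIndex=5
Op 11: F1 acks idx 3 -> match: F0=5 F1=3; commitIndex=5
Op 12: F1 acks idx 3 -> match: F0=5 F1=3; commitIndex=5

Answer: 2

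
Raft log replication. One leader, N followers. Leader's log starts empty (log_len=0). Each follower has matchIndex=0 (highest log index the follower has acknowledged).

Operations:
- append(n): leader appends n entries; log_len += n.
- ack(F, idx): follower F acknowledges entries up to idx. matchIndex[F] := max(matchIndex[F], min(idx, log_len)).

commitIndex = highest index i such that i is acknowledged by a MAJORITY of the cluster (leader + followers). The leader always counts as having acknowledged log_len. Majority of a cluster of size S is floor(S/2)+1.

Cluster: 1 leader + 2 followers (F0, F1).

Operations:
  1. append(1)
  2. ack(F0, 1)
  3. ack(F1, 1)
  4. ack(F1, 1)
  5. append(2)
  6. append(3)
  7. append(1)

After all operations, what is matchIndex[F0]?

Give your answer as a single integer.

Answer: 1

Derivation:
Op 1: append 1 -> log_len=1
Op 2: F0 acks idx 1 -> match: F0=1 F1=0; commitIndex=1
Op 3: F1 acks idx 1 -> match: F0=1 F1=1; commitIndex=1
Op 4: F1 acks idx 1 -> match: F0=1 F1=1; commitIndex=1
Op 5: append 2 -> log_len=3
Op 6: append 3 -> log_len=6
Op 7: append 1 -> log_len=7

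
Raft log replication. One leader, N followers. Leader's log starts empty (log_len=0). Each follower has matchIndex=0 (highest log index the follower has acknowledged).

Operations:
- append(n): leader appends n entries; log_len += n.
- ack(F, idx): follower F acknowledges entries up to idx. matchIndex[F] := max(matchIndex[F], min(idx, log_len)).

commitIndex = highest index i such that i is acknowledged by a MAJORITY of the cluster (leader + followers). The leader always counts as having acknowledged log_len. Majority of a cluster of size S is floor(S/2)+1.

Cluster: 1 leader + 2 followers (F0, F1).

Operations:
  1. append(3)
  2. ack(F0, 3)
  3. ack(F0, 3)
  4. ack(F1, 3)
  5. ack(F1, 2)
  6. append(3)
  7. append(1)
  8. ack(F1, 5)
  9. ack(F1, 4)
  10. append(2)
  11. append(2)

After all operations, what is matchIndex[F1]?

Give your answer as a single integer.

Answer: 5

Derivation:
Op 1: append 3 -> log_len=3
Op 2: F0 acks idx 3 -> match: F0=3 F1=0; commitIndex=3
Op 3: F0 acks idx 3 -> match: F0=3 F1=0; commitIndex=3
Op 4: F1 acks idx 3 -> match: F0=3 F1=3; commitIndex=3
Op 5: F1 acks idx 2 -> match: F0=3 F1=3; commitIndex=3
Op 6: append 3 -> log_len=6
Op 7: append 1 -> log_len=7
Op 8: F1 acks idx 5 -> match: F0=3 F1=5; commitIndex=5
Op 9: F1 acks idx 4 -> match: F0=3 F1=5; commitIndex=5
Op 10: append 2 -> log_len=9
Op 11: append 2 -> log_len=11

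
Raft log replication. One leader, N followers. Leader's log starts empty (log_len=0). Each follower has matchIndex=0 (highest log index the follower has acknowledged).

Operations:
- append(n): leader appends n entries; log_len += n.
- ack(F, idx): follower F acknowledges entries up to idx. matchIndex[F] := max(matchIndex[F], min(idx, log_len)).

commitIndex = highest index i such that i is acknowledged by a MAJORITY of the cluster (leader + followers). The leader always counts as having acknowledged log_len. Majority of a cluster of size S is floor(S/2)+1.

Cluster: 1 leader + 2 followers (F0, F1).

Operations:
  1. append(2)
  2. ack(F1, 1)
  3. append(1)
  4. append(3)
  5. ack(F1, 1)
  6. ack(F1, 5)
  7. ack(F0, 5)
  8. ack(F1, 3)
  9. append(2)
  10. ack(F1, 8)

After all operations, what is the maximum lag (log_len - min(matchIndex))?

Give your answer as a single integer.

Op 1: append 2 -> log_len=2
Op 2: F1 acks idx 1 -> match: F0=0 F1=1; commitIndex=1
Op 3: append 1 -> log_len=3
Op 4: append 3 -> log_len=6
Op 5: F1 acks idx 1 -> match: F0=0 F1=1; commitIndex=1
Op 6: F1 acks idx 5 -> match: F0=0 F1=5; commitIndex=5
Op 7: F0 acks idx 5 -> match: F0=5 F1=5; commitIndex=5
Op 8: F1 acks idx 3 -> match: F0=5 F1=5; commitIndex=5
Op 9: append 2 -> log_len=8
Op 10: F1 acks idx 8 -> match: F0=5 F1=8; commitIndex=8

Answer: 3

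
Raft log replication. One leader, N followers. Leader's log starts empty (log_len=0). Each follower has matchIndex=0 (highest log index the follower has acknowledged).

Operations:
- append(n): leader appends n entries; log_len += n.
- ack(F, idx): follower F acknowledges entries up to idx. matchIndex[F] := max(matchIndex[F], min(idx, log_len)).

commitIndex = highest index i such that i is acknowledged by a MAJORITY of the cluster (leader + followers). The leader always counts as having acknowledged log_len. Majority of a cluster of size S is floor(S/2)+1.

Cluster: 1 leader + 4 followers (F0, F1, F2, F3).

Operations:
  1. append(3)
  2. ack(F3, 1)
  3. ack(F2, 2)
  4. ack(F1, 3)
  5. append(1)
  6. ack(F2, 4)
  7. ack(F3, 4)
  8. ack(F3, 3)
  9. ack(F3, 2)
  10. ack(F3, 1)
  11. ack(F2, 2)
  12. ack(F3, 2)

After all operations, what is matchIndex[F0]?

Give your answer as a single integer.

Op 1: append 3 -> log_len=3
Op 2: F3 acks idx 1 -> match: F0=0 F1=0 F2=0 F3=1; commitIndex=0
Op 3: F2 acks idx 2 -> match: F0=0 F1=0 F2=2 F3=1; commitIndex=1
Op 4: F1 acks idx 3 -> match: F0=0 F1=3 F2=2 F3=1; commitIndex=2
Op 5: append 1 -> log_len=4
Op 6: F2 acks idx 4 -> match: F0=0 F1=3 F2=4 F3=1; commitIndex=3
Op 7: F3 acks idx 4 -> match: F0=0 F1=3 F2=4 F3=4; commitIndex=4
Op 8: F3 acks idx 3 -> match: F0=0 F1=3 F2=4 F3=4; commitIndex=4
Op 9: F3 acks idx 2 -> match: F0=0 F1=3 F2=4 F3=4; commitIndex=4
Op 10: F3 acks idx 1 -> match: F0=0 F1=3 F2=4 F3=4; commitIndex=4
Op 11: F2 acks idx 2 -> match: F0=0 F1=3 F2=4 F3=4; commitIndex=4
Op 12: F3 acks idx 2 -> match: F0=0 F1=3 F2=4 F3=4; commitIndex=4

Answer: 0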